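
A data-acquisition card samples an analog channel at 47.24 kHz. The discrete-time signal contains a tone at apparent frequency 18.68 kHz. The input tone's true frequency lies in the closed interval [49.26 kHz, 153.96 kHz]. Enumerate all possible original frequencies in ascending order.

Frequencies that alias to 18.68 kHz are k·fs ± 18.68 kHz for integer k ≥ 0.
k=0: 18.68 kHz.
k=1: 28.56 kHz, 65.92 kHz.
k=2: 75.8 kHz, 113.16 kHz.
k=3: 123.04 kHz, 160.4 kHz.
k=4: 170.28 kHz, 207.64 kHz.
Within [49.26 kHz, 153.96 kHz]: 65.92 kHz, 75.8 kHz, 113.16 kHz, 123.04 kHz.

65.92 kHz, 75.8 kHz, 113.16 kHz, 123.04 kHz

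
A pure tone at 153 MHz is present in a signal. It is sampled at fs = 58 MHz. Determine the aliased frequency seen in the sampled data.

153 MHz mod fs = 37 MHz.
37 MHz > fs/2 = 29 MHz, folds to fs − 37 MHz = 21 MHz.

21 MHz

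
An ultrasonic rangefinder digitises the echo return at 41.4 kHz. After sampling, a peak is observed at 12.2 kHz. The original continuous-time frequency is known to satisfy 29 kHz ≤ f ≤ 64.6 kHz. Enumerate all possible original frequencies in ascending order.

Frequencies that alias to 12.2 kHz are k·fs ± 12.2 kHz for integer k ≥ 0.
k=0: 12.2 kHz.
k=1: 29.2 kHz, 53.6 kHz.
k=2: 70.6 kHz, 95 kHz.
Within [29 kHz, 64.6 kHz]: 29.2 kHz, 53.6 kHz.

29.2 kHz, 53.6 kHz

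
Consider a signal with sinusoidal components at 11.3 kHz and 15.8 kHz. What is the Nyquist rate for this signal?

31.6 kHz

Highest-frequency component: 15.8 kHz.
Nyquist rate = 2 × 15.8 kHz = 31.6 kHz.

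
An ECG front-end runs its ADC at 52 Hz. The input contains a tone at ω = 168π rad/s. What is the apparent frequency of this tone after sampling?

ω = 168π rad/s → f = ω/(2π) = 84 Hz.
84 Hz mod fs = 32 Hz.
32 Hz > fs/2 = 26 Hz, folds to fs − 32 Hz = 20 Hz.

20 Hz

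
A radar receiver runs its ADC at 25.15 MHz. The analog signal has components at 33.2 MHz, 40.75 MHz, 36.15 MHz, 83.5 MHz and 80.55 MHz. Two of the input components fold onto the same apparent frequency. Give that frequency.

fs/2 = 12.575 MHz.
33.2 MHz mod fs = 8.05 MHz.
8.05 MHz ≤ fs/2 = 12.575 MHz, appears at 8.05 MHz.
40.75 MHz mod fs = 15.6 MHz.
15.6 MHz > fs/2 = 12.575 MHz, folds to fs − 15.6 MHz = 9.55 MHz.
36.15 MHz mod fs = 11 MHz.
11 MHz ≤ fs/2 = 12.575 MHz, appears at 11 MHz.
83.5 MHz mod fs = 8.05 MHz.
8.05 MHz ≤ fs/2 = 12.575 MHz, appears at 8.05 MHz.
80.55 MHz mod fs = 5.1 MHz.
5.1 MHz ≤ fs/2 = 12.575 MHz, appears at 5.1 MHz.
33.2 MHz and 83.5 MHz both map to 8.05 MHz.

8.05 MHz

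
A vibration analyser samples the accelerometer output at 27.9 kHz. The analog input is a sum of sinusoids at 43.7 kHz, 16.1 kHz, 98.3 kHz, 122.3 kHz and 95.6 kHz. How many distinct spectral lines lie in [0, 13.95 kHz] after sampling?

5

fs/2 = 13.95 kHz.
43.7 kHz mod fs = 15.8 kHz.
15.8 kHz > fs/2 = 13.95 kHz, folds to fs − 15.8 kHz = 12.1 kHz.
16.1 kHz > fs/2 = 13.95 kHz, folds to fs − 16.1 kHz = 11.8 kHz.
98.3 kHz mod fs = 14.6 kHz.
14.6 kHz > fs/2 = 13.95 kHz, folds to fs − 14.6 kHz = 13.3 kHz.
122.3 kHz mod fs = 10.7 kHz.
10.7 kHz ≤ fs/2 = 13.95 kHz, appears at 10.7 kHz.
95.6 kHz mod fs = 11.9 kHz.
11.9 kHz ≤ fs/2 = 13.95 kHz, appears at 11.9 kHz.
Distinct values: {10.7 kHz, 11.8 kHz, 11.9 kHz, 12.1 kHz, 13.3 kHz} → 5.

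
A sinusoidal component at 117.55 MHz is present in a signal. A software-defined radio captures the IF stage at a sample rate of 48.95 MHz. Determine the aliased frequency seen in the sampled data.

19.65 MHz

117.55 MHz mod fs = 19.65 MHz.
19.65 MHz ≤ fs/2 = 24.475 MHz, appears at 19.65 MHz.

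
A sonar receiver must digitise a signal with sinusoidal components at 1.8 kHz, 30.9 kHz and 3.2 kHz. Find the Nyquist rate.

61.8 kHz

Highest-frequency component: 30.9 kHz.
Nyquist rate = 2 × 30.9 kHz = 61.8 kHz.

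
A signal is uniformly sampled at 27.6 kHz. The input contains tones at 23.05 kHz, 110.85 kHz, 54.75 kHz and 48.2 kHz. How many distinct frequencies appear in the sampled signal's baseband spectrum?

fs/2 = 13.8 kHz.
23.05 kHz > fs/2 = 13.8 kHz, folds to fs − 23.05 kHz = 4.55 kHz.
110.85 kHz mod fs = 0.45 kHz.
0.45 kHz ≤ fs/2 = 13.8 kHz, appears at 0.45 kHz.
54.75 kHz mod fs = 27.15 kHz.
27.15 kHz > fs/2 = 13.8 kHz, folds to fs − 27.15 kHz = 0.45 kHz.
48.2 kHz mod fs = 20.6 kHz.
20.6 kHz > fs/2 = 13.8 kHz, folds to fs − 20.6 kHz = 7 kHz.
Distinct values: {0.45 kHz, 4.55 kHz, 7 kHz} → 3.

3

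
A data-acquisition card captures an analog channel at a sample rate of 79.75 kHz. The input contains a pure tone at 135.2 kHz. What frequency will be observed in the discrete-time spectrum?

24.3 kHz

135.2 kHz mod fs = 55.45 kHz.
55.45 kHz > fs/2 = 39.875 kHz, folds to fs − 55.45 kHz = 24.3 kHz.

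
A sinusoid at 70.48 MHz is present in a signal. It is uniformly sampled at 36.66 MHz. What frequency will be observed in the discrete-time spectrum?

2.84 MHz

70.48 MHz mod fs = 33.82 MHz.
33.82 MHz > fs/2 = 18.33 MHz, folds to fs − 33.82 MHz = 2.84 MHz.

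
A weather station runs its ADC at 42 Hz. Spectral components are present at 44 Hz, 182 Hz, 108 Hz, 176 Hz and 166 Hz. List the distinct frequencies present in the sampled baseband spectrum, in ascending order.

fs/2 = 21 Hz.
44 Hz mod fs = 2 Hz.
2 Hz ≤ fs/2 = 21 Hz, appears at 2 Hz.
182 Hz mod fs = 14 Hz.
14 Hz ≤ fs/2 = 21 Hz, appears at 14 Hz.
108 Hz mod fs = 24 Hz.
24 Hz > fs/2 = 21 Hz, folds to fs − 24 Hz = 18 Hz.
176 Hz mod fs = 8 Hz.
8 Hz ≤ fs/2 = 21 Hz, appears at 8 Hz.
166 Hz mod fs = 40 Hz.
40 Hz > fs/2 = 21 Hz, folds to fs − 40 Hz = 2 Hz.
Distinct values: {2 Hz, 8 Hz, 14 Hz, 18 Hz}.

2 Hz, 8 Hz, 14 Hz, 18 Hz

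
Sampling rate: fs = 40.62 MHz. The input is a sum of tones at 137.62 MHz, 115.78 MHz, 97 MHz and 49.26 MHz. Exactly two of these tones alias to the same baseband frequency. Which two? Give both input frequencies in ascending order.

97 MHz, 137.62 MHz

fs/2 = 20.31 MHz.
137.62 MHz mod fs = 15.76 MHz.
15.76 MHz ≤ fs/2 = 20.31 MHz, appears at 15.76 MHz.
115.78 MHz mod fs = 34.54 MHz.
34.54 MHz > fs/2 = 20.31 MHz, folds to fs − 34.54 MHz = 6.08 MHz.
97 MHz mod fs = 15.76 MHz.
15.76 MHz ≤ fs/2 = 20.31 MHz, appears at 15.76 MHz.
49.26 MHz mod fs = 8.64 MHz.
8.64 MHz ≤ fs/2 = 20.31 MHz, appears at 8.64 MHz.
97 MHz and 137.62 MHz both map to 15.76 MHz.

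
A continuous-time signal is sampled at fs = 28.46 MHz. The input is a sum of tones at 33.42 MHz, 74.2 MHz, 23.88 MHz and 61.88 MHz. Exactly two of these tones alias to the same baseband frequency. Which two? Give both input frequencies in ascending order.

33.42 MHz, 61.88 MHz

fs/2 = 14.23 MHz.
33.42 MHz mod fs = 4.96 MHz.
4.96 MHz ≤ fs/2 = 14.23 MHz, appears at 4.96 MHz.
74.2 MHz mod fs = 17.28 MHz.
17.28 MHz > fs/2 = 14.23 MHz, folds to fs − 17.28 MHz = 11.18 MHz.
23.88 MHz > fs/2 = 14.23 MHz, folds to fs − 23.88 MHz = 4.58 MHz.
61.88 MHz mod fs = 4.96 MHz.
4.96 MHz ≤ fs/2 = 14.23 MHz, appears at 4.96 MHz.
33.42 MHz and 61.88 MHz both map to 4.96 MHz.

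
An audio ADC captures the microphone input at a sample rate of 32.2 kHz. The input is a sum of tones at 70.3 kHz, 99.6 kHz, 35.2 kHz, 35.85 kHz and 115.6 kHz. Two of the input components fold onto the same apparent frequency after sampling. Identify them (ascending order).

fs/2 = 16.1 kHz.
70.3 kHz mod fs = 5.9 kHz.
5.9 kHz ≤ fs/2 = 16.1 kHz, appears at 5.9 kHz.
99.6 kHz mod fs = 3 kHz.
3 kHz ≤ fs/2 = 16.1 kHz, appears at 3 kHz.
35.2 kHz mod fs = 3 kHz.
3 kHz ≤ fs/2 = 16.1 kHz, appears at 3 kHz.
35.85 kHz mod fs = 3.65 kHz.
3.65 kHz ≤ fs/2 = 16.1 kHz, appears at 3.65 kHz.
115.6 kHz mod fs = 19 kHz.
19 kHz > fs/2 = 16.1 kHz, folds to fs − 19 kHz = 13.2 kHz.
35.2 kHz and 99.6 kHz both map to 3 kHz.

35.2 kHz, 99.6 kHz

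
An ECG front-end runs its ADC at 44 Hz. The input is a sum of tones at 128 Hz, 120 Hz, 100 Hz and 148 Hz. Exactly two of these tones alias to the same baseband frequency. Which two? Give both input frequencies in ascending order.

100 Hz, 120 Hz

fs/2 = 22 Hz.
128 Hz mod fs = 40 Hz.
40 Hz > fs/2 = 22 Hz, folds to fs − 40 Hz = 4 Hz.
120 Hz mod fs = 32 Hz.
32 Hz > fs/2 = 22 Hz, folds to fs − 32 Hz = 12 Hz.
100 Hz mod fs = 12 Hz.
12 Hz ≤ fs/2 = 22 Hz, appears at 12 Hz.
148 Hz mod fs = 16 Hz.
16 Hz ≤ fs/2 = 22 Hz, appears at 16 Hz.
100 Hz and 120 Hz both map to 12 Hz.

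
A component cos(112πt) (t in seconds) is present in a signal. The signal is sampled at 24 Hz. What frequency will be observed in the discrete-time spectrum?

ω = 112π rad/s → f = ω/(2π) = 56 Hz.
56 Hz mod fs = 8 Hz.
8 Hz ≤ fs/2 = 12 Hz, appears at 8 Hz.

8 Hz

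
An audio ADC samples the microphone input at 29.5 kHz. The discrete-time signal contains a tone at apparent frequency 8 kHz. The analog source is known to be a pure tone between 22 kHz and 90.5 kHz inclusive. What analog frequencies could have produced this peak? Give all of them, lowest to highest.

37.5 kHz, 51 kHz, 67 kHz, 80.5 kHz

Frequencies that alias to 8 kHz are k·fs ± 8 kHz for integer k ≥ 0.
k=0: 8 kHz.
k=1: 21.5 kHz, 37.5 kHz.
k=2: 51 kHz, 67 kHz.
k=3: 80.5 kHz, 96.5 kHz.
k=4: 110 kHz, 126 kHz.
Within [22 kHz, 90.5 kHz]: 37.5 kHz, 51 kHz, 67 kHz, 80.5 kHz.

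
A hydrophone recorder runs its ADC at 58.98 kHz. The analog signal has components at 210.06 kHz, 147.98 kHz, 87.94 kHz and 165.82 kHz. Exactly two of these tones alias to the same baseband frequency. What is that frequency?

fs/2 = 29.49 kHz.
210.06 kHz mod fs = 33.12 kHz.
33.12 kHz > fs/2 = 29.49 kHz, folds to fs − 33.12 kHz = 25.86 kHz.
147.98 kHz mod fs = 30.02 kHz.
30.02 kHz > fs/2 = 29.49 kHz, folds to fs − 30.02 kHz = 28.96 kHz.
87.94 kHz mod fs = 28.96 kHz.
28.96 kHz ≤ fs/2 = 29.49 kHz, appears at 28.96 kHz.
165.82 kHz mod fs = 47.86 kHz.
47.86 kHz > fs/2 = 29.49 kHz, folds to fs − 47.86 kHz = 11.12 kHz.
87.94 kHz and 147.98 kHz both map to 28.96 kHz.

28.96 kHz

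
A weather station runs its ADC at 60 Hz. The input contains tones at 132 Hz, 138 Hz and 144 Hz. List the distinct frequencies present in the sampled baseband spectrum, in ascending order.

12 Hz, 18 Hz, 24 Hz

fs/2 = 30 Hz.
132 Hz mod fs = 12 Hz.
12 Hz ≤ fs/2 = 30 Hz, appears at 12 Hz.
138 Hz mod fs = 18 Hz.
18 Hz ≤ fs/2 = 30 Hz, appears at 18 Hz.
144 Hz mod fs = 24 Hz.
24 Hz ≤ fs/2 = 30 Hz, appears at 24 Hz.
Distinct values: {12 Hz, 18 Hz, 24 Hz}.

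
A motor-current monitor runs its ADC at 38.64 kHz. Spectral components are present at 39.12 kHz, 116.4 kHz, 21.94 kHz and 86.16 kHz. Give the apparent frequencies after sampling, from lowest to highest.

fs/2 = 19.32 kHz.
39.12 kHz mod fs = 0.48 kHz.
0.48 kHz ≤ fs/2 = 19.32 kHz, appears at 0.48 kHz.
116.4 kHz mod fs = 0.48 kHz.
0.48 kHz ≤ fs/2 = 19.32 kHz, appears at 0.48 kHz.
21.94 kHz > fs/2 = 19.32 kHz, folds to fs − 21.94 kHz = 16.7 kHz.
86.16 kHz mod fs = 8.88 kHz.
8.88 kHz ≤ fs/2 = 19.32 kHz, appears at 8.88 kHz.
Distinct values: {0.48 kHz, 8.88 kHz, 16.7 kHz}.

0.48 kHz, 8.88 kHz, 16.7 kHz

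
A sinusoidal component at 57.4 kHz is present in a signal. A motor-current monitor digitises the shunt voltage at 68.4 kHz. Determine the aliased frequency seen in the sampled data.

57.4 kHz > fs/2 = 34.2 kHz, folds to fs − 57.4 kHz = 11 kHz.

11 kHz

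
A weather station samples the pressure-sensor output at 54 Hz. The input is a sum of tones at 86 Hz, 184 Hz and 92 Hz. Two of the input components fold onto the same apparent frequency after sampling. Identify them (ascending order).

fs/2 = 27 Hz.
86 Hz mod fs = 32 Hz.
32 Hz > fs/2 = 27 Hz, folds to fs − 32 Hz = 22 Hz.
184 Hz mod fs = 22 Hz.
22 Hz ≤ fs/2 = 27 Hz, appears at 22 Hz.
92 Hz mod fs = 38 Hz.
38 Hz > fs/2 = 27 Hz, folds to fs − 38 Hz = 16 Hz.
86 Hz and 184 Hz both map to 22 Hz.

86 Hz, 184 Hz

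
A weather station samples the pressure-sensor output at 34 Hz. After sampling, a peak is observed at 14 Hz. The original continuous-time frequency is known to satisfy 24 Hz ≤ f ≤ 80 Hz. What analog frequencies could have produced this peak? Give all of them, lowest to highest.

Frequencies that alias to 14 Hz are k·fs ± 14 Hz for integer k ≥ 0.
k=0: 14 Hz.
k=1: 20 Hz, 48 Hz.
k=2: 54 Hz, 82 Hz.
k=3: 88 Hz, 116 Hz.
Within [24 Hz, 80 Hz]: 48 Hz, 54 Hz.

48 Hz, 54 Hz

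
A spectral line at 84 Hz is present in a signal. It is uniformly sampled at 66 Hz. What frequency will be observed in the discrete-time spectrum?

84 Hz mod fs = 18 Hz.
18 Hz ≤ fs/2 = 33 Hz, appears at 18 Hz.

18 Hz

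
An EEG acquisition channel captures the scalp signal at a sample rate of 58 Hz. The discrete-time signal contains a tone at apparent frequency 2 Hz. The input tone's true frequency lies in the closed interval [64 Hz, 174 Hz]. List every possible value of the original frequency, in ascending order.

Frequencies that alias to 2 Hz are k·fs ± 2 Hz for integer k ≥ 0.
k=0: 2 Hz.
k=1: 56 Hz, 60 Hz.
k=2: 114 Hz, 118 Hz.
k=3: 172 Hz, 176 Hz.
k=4: 230 Hz, 234 Hz.
Within [64 Hz, 174 Hz]: 114 Hz, 118 Hz, 172 Hz.

114 Hz, 118 Hz, 172 Hz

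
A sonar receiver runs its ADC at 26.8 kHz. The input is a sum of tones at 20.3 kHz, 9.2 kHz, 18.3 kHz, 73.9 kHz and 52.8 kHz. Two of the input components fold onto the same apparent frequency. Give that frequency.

6.5 kHz

fs/2 = 13.4 kHz.
20.3 kHz > fs/2 = 13.4 kHz, folds to fs − 20.3 kHz = 6.5 kHz.
9.2 kHz ≤ fs/2 = 13.4 kHz, passes unchanged.
18.3 kHz > fs/2 = 13.4 kHz, folds to fs − 18.3 kHz = 8.5 kHz.
73.9 kHz mod fs = 20.3 kHz.
20.3 kHz > fs/2 = 13.4 kHz, folds to fs − 20.3 kHz = 6.5 kHz.
52.8 kHz mod fs = 26 kHz.
26 kHz > fs/2 = 13.4 kHz, folds to fs − 26 kHz = 0.8 kHz.
20.3 kHz and 73.9 kHz both map to 6.5 kHz.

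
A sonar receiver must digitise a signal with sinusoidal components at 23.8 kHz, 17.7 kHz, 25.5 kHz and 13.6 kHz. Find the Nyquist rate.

51 kHz

Highest-frequency component: 25.5 kHz.
Nyquist rate = 2 × 25.5 kHz = 51 kHz.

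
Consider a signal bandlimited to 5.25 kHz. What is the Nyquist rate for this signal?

10.5 kHz

Nyquist rate = 2 × 5.25 kHz = 10.5 kHz.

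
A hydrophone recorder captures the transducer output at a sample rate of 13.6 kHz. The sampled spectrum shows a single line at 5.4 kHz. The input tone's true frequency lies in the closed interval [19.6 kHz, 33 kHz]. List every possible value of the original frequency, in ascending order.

Frequencies that alias to 5.4 kHz are k·fs ± 5.4 kHz for integer k ≥ 0.
k=0: 5.4 kHz.
k=1: 8.2 kHz, 19 kHz.
k=2: 21.8 kHz, 32.6 kHz.
k=3: 35.4 kHz, 46.2 kHz.
Within [19.6 kHz, 33 kHz]: 21.8 kHz, 32.6 kHz.

21.8 kHz, 32.6 kHz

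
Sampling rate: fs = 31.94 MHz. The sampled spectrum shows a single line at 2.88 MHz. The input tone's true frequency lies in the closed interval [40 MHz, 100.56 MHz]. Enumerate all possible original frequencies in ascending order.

Frequencies that alias to 2.88 MHz are k·fs ± 2.88 MHz for integer k ≥ 0.
k=0: 2.88 MHz.
k=1: 29.06 MHz, 34.82 MHz.
k=2: 61 MHz, 66.76 MHz.
k=3: 92.94 MHz, 98.7 MHz.
k=4: 124.88 MHz, 130.64 MHz.
Within [40 MHz, 100.56 MHz]: 61 MHz, 66.76 MHz, 92.94 MHz, 98.7 MHz.

61 MHz, 66.76 MHz, 92.94 MHz, 98.7 MHz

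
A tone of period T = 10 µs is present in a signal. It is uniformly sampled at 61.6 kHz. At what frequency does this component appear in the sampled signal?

T = 10 µs → f = 1/T = 100 kHz.
100 kHz mod fs = 38.4 kHz.
38.4 kHz > fs/2 = 30.8 kHz, folds to fs − 38.4 kHz = 23.2 kHz.

23.2 kHz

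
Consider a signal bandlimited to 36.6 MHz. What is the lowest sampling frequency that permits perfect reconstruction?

73.2 MHz

Nyquist rate = 2 × 36.6 MHz = 73.2 MHz.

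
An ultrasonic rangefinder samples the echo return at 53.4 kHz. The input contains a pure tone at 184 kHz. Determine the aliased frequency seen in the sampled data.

23.8 kHz

184 kHz mod fs = 23.8 kHz.
23.8 kHz ≤ fs/2 = 26.7 kHz, appears at 23.8 kHz.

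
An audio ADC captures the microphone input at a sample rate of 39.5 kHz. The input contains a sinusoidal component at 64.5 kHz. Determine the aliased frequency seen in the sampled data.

64.5 kHz mod fs = 25 kHz.
25 kHz > fs/2 = 19.75 kHz, folds to fs − 25 kHz = 14.5 kHz.

14.5 kHz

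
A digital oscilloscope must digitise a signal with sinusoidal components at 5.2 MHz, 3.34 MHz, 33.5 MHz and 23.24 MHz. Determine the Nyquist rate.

Highest-frequency component: 33.5 MHz.
Nyquist rate = 2 × 33.5 MHz = 67 MHz.

67 MHz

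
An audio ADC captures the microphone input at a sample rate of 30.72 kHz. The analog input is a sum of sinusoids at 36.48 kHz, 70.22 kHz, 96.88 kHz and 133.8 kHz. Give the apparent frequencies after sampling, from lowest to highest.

fs/2 = 15.36 kHz.
36.48 kHz mod fs = 5.76 kHz.
5.76 kHz ≤ fs/2 = 15.36 kHz, appears at 5.76 kHz.
70.22 kHz mod fs = 8.78 kHz.
8.78 kHz ≤ fs/2 = 15.36 kHz, appears at 8.78 kHz.
96.88 kHz mod fs = 4.72 kHz.
4.72 kHz ≤ fs/2 = 15.36 kHz, appears at 4.72 kHz.
133.8 kHz mod fs = 10.92 kHz.
10.92 kHz ≤ fs/2 = 15.36 kHz, appears at 10.92 kHz.
Distinct values: {4.72 kHz, 5.76 kHz, 8.78 kHz, 10.92 kHz}.

4.72 kHz, 5.76 kHz, 8.78 kHz, 10.92 kHz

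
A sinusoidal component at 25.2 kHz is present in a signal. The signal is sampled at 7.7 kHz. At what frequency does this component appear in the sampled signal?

25.2 kHz mod fs = 2.1 kHz.
2.1 kHz ≤ fs/2 = 3.85 kHz, appears at 2.1 kHz.

2.1 kHz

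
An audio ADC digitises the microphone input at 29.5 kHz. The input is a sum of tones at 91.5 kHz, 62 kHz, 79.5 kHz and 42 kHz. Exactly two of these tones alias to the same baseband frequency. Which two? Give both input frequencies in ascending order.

62 kHz, 91.5 kHz

fs/2 = 14.75 kHz.
91.5 kHz mod fs = 3 kHz.
3 kHz ≤ fs/2 = 14.75 kHz, appears at 3 kHz.
62 kHz mod fs = 3 kHz.
3 kHz ≤ fs/2 = 14.75 kHz, appears at 3 kHz.
79.5 kHz mod fs = 20.5 kHz.
20.5 kHz > fs/2 = 14.75 kHz, folds to fs − 20.5 kHz = 9 kHz.
42 kHz mod fs = 12.5 kHz.
12.5 kHz ≤ fs/2 = 14.75 kHz, appears at 12.5 kHz.
62 kHz and 91.5 kHz both map to 3 kHz.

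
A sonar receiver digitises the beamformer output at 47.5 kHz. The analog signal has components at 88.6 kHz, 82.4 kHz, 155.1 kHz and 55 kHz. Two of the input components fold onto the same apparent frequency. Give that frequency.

12.6 kHz

fs/2 = 23.75 kHz.
88.6 kHz mod fs = 41.1 kHz.
41.1 kHz > fs/2 = 23.75 kHz, folds to fs − 41.1 kHz = 6.4 kHz.
82.4 kHz mod fs = 34.9 kHz.
34.9 kHz > fs/2 = 23.75 kHz, folds to fs − 34.9 kHz = 12.6 kHz.
155.1 kHz mod fs = 12.6 kHz.
12.6 kHz ≤ fs/2 = 23.75 kHz, appears at 12.6 kHz.
55 kHz mod fs = 7.5 kHz.
7.5 kHz ≤ fs/2 = 23.75 kHz, appears at 7.5 kHz.
82.4 kHz and 155.1 kHz both map to 12.6 kHz.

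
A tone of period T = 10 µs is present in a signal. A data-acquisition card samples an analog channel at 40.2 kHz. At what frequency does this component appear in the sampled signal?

19.6 kHz

T = 10 µs → f = 1/T = 100 kHz.
100 kHz mod fs = 19.6 kHz.
19.6 kHz ≤ fs/2 = 20.1 kHz, appears at 19.6 kHz.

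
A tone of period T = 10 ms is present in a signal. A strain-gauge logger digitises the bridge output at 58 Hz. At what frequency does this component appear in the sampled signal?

T = 10 ms → f = 1/T = 100 Hz.
100 Hz mod fs = 42 Hz.
42 Hz > fs/2 = 29 Hz, folds to fs − 42 Hz = 16 Hz.

16 Hz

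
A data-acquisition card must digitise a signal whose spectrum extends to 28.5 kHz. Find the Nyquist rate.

57 kHz

Nyquist rate = 2 × 28.5 kHz = 57 kHz.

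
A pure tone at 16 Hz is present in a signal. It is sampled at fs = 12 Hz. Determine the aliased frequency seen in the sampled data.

16 Hz mod fs = 4 Hz.
4 Hz ≤ fs/2 = 6 Hz, appears at 4 Hz.

4 Hz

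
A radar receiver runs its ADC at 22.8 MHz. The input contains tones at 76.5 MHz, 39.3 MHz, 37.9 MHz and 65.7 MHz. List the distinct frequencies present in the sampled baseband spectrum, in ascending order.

2.7 MHz, 6.3 MHz, 7.7 MHz, 8.1 MHz

fs/2 = 11.4 MHz.
76.5 MHz mod fs = 8.1 MHz.
8.1 MHz ≤ fs/2 = 11.4 MHz, appears at 8.1 MHz.
39.3 MHz mod fs = 16.5 MHz.
16.5 MHz > fs/2 = 11.4 MHz, folds to fs − 16.5 MHz = 6.3 MHz.
37.9 MHz mod fs = 15.1 MHz.
15.1 MHz > fs/2 = 11.4 MHz, folds to fs − 15.1 MHz = 7.7 MHz.
65.7 MHz mod fs = 20.1 MHz.
20.1 MHz > fs/2 = 11.4 MHz, folds to fs − 20.1 MHz = 2.7 MHz.
Distinct values: {2.7 MHz, 6.3 MHz, 7.7 MHz, 8.1 MHz}.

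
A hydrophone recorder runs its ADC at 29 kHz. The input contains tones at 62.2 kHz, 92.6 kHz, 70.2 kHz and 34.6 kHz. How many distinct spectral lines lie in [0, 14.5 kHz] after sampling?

fs/2 = 14.5 kHz.
62.2 kHz mod fs = 4.2 kHz.
4.2 kHz ≤ fs/2 = 14.5 kHz, appears at 4.2 kHz.
92.6 kHz mod fs = 5.6 kHz.
5.6 kHz ≤ fs/2 = 14.5 kHz, appears at 5.6 kHz.
70.2 kHz mod fs = 12.2 kHz.
12.2 kHz ≤ fs/2 = 14.5 kHz, appears at 12.2 kHz.
34.6 kHz mod fs = 5.6 kHz.
5.6 kHz ≤ fs/2 = 14.5 kHz, appears at 5.6 kHz.
Distinct values: {4.2 kHz, 5.6 kHz, 12.2 kHz} → 3.

3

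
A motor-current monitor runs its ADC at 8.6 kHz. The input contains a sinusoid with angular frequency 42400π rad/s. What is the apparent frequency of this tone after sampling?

ω = 42400π rad/s → f = ω/(2π) = 21200 Hz = 21.2 kHz.
21.2 kHz mod fs = 4 kHz.
4 kHz ≤ fs/2 = 4.3 kHz, appears at 4 kHz.

4 kHz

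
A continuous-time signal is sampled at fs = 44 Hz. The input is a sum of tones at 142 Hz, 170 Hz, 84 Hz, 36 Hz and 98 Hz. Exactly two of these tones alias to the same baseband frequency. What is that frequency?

10 Hz

fs/2 = 22 Hz.
142 Hz mod fs = 10 Hz.
10 Hz ≤ fs/2 = 22 Hz, appears at 10 Hz.
170 Hz mod fs = 38 Hz.
38 Hz > fs/2 = 22 Hz, folds to fs − 38 Hz = 6 Hz.
84 Hz mod fs = 40 Hz.
40 Hz > fs/2 = 22 Hz, folds to fs − 40 Hz = 4 Hz.
36 Hz > fs/2 = 22 Hz, folds to fs − 36 Hz = 8 Hz.
98 Hz mod fs = 10 Hz.
10 Hz ≤ fs/2 = 22 Hz, appears at 10 Hz.
98 Hz and 142 Hz both map to 10 Hz.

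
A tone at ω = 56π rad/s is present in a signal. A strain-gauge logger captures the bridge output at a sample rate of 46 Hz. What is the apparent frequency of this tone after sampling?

18 Hz

ω = 56π rad/s → f = ω/(2π) = 28 Hz.
28 Hz > fs/2 = 23 Hz, folds to fs − 28 Hz = 18 Hz.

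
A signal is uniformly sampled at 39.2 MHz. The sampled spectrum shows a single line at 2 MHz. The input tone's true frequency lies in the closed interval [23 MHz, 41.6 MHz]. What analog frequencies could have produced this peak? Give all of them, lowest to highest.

Frequencies that alias to 2 MHz are k·fs ± 2 MHz for integer k ≥ 0.
k=0: 2 MHz.
k=1: 37.2 MHz, 41.2 MHz.
k=2: 76.4 MHz, 80.4 MHz.
Within [23 MHz, 41.6 MHz]: 37.2 MHz, 41.2 MHz.

37.2 MHz, 41.2 MHz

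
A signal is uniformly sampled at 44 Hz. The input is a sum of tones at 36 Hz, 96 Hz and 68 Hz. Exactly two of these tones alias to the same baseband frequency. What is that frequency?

8 Hz

fs/2 = 22 Hz.
36 Hz > fs/2 = 22 Hz, folds to fs − 36 Hz = 8 Hz.
96 Hz mod fs = 8 Hz.
8 Hz ≤ fs/2 = 22 Hz, appears at 8 Hz.
68 Hz mod fs = 24 Hz.
24 Hz > fs/2 = 22 Hz, folds to fs − 24 Hz = 20 Hz.
36 Hz and 96 Hz both map to 8 Hz.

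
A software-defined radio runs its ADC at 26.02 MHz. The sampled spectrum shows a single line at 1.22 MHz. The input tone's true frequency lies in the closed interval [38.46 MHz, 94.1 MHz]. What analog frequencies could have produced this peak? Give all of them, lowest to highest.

Frequencies that alias to 1.22 MHz are k·fs ± 1.22 MHz for integer k ≥ 0.
k=0: 1.22 MHz.
k=1: 24.8 MHz, 27.24 MHz.
k=2: 50.82 MHz, 53.26 MHz.
k=3: 76.84 MHz, 79.28 MHz.
k=4: 102.86 MHz, 105.3 MHz.
Within [38.46 MHz, 94.1 MHz]: 50.82 MHz, 53.26 MHz, 76.84 MHz, 79.28 MHz.

50.82 MHz, 53.26 MHz, 76.84 MHz, 79.28 MHz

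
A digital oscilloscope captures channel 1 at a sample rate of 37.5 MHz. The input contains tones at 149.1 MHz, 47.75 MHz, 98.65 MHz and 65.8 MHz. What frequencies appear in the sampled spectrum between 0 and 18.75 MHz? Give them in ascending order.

fs/2 = 18.75 MHz.
149.1 MHz mod fs = 36.6 MHz.
36.6 MHz > fs/2 = 18.75 MHz, folds to fs − 36.6 MHz = 0.9 MHz.
47.75 MHz mod fs = 10.25 MHz.
10.25 MHz ≤ fs/2 = 18.75 MHz, appears at 10.25 MHz.
98.65 MHz mod fs = 23.65 MHz.
23.65 MHz > fs/2 = 18.75 MHz, folds to fs − 23.65 MHz = 13.85 MHz.
65.8 MHz mod fs = 28.3 MHz.
28.3 MHz > fs/2 = 18.75 MHz, folds to fs − 28.3 MHz = 9.2 MHz.
Distinct values: {0.9 MHz, 9.2 MHz, 10.25 MHz, 13.85 MHz}.

0.9 MHz, 9.2 MHz, 10.25 MHz, 13.85 MHz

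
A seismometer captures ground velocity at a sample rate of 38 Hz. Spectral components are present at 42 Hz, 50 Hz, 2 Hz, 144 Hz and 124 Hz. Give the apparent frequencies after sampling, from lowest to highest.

2 Hz, 4 Hz, 8 Hz, 10 Hz, 12 Hz

fs/2 = 19 Hz.
42 Hz mod fs = 4 Hz.
4 Hz ≤ fs/2 = 19 Hz, appears at 4 Hz.
50 Hz mod fs = 12 Hz.
12 Hz ≤ fs/2 = 19 Hz, appears at 12 Hz.
2 Hz ≤ fs/2 = 19 Hz, passes unchanged.
144 Hz mod fs = 30 Hz.
30 Hz > fs/2 = 19 Hz, folds to fs − 30 Hz = 8 Hz.
124 Hz mod fs = 10 Hz.
10 Hz ≤ fs/2 = 19 Hz, appears at 10 Hz.
Distinct values: {2 Hz, 4 Hz, 8 Hz, 10 Hz, 12 Hz}.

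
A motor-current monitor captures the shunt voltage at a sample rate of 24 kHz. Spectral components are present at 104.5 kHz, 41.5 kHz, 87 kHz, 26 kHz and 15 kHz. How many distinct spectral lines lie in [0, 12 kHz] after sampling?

fs/2 = 12 kHz.
104.5 kHz mod fs = 8.5 kHz.
8.5 kHz ≤ fs/2 = 12 kHz, appears at 8.5 kHz.
41.5 kHz mod fs = 17.5 kHz.
17.5 kHz > fs/2 = 12 kHz, folds to fs − 17.5 kHz = 6.5 kHz.
87 kHz mod fs = 15 kHz.
15 kHz > fs/2 = 12 kHz, folds to fs − 15 kHz = 9 kHz.
26 kHz mod fs = 2 kHz.
2 kHz ≤ fs/2 = 12 kHz, appears at 2 kHz.
15 kHz > fs/2 = 12 kHz, folds to fs − 15 kHz = 9 kHz.
Distinct values: {2 kHz, 6.5 kHz, 8.5 kHz, 9 kHz} → 4.

4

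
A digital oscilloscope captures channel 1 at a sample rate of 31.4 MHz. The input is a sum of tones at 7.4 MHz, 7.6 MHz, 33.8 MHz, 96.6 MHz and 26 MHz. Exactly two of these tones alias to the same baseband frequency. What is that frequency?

fs/2 = 15.7 MHz.
7.4 MHz ≤ fs/2 = 15.7 MHz, passes unchanged.
7.6 MHz ≤ fs/2 = 15.7 MHz, passes unchanged.
33.8 MHz mod fs = 2.4 MHz.
2.4 MHz ≤ fs/2 = 15.7 MHz, appears at 2.4 MHz.
96.6 MHz mod fs = 2.4 MHz.
2.4 MHz ≤ fs/2 = 15.7 MHz, appears at 2.4 MHz.
26 MHz > fs/2 = 15.7 MHz, folds to fs − 26 MHz = 5.4 MHz.
33.8 MHz and 96.6 MHz both map to 2.4 MHz.

2.4 MHz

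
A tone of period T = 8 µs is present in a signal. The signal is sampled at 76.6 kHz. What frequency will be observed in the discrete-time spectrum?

28.2 kHz

T = 8 µs → f = 1/T = 125 kHz.
125 kHz mod fs = 48.4 kHz.
48.4 kHz > fs/2 = 38.3 kHz, folds to fs − 48.4 kHz = 28.2 kHz.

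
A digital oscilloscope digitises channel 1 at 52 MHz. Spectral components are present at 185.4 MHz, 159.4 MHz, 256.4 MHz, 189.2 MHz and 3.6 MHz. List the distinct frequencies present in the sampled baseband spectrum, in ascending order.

fs/2 = 26 MHz.
185.4 MHz mod fs = 29.4 MHz.
29.4 MHz > fs/2 = 26 MHz, folds to fs − 29.4 MHz = 22.6 MHz.
159.4 MHz mod fs = 3.4 MHz.
3.4 MHz ≤ fs/2 = 26 MHz, appears at 3.4 MHz.
256.4 MHz mod fs = 48.4 MHz.
48.4 MHz > fs/2 = 26 MHz, folds to fs − 48.4 MHz = 3.6 MHz.
189.2 MHz mod fs = 33.2 MHz.
33.2 MHz > fs/2 = 26 MHz, folds to fs − 33.2 MHz = 18.8 MHz.
3.6 MHz ≤ fs/2 = 26 MHz, passes unchanged.
Distinct values: {3.4 MHz, 3.6 MHz, 18.8 MHz, 22.6 MHz}.

3.4 MHz, 3.6 MHz, 18.8 MHz, 22.6 MHz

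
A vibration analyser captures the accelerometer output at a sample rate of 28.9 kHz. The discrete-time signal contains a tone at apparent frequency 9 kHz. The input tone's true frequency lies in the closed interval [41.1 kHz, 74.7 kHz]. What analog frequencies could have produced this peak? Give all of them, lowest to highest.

Frequencies that alias to 9 kHz are k·fs ± 9 kHz for integer k ≥ 0.
k=0: 9 kHz.
k=1: 19.9 kHz, 37.9 kHz.
k=2: 48.8 kHz, 66.8 kHz.
k=3: 77.7 kHz, 95.7 kHz.
Within [41.1 kHz, 74.7 kHz]: 48.8 kHz, 66.8 kHz.

48.8 kHz, 66.8 kHz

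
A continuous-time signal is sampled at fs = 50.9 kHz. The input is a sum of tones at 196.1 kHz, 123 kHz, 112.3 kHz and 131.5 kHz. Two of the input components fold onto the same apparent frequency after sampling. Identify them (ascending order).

fs/2 = 25.45 kHz.
196.1 kHz mod fs = 43.4 kHz.
43.4 kHz > fs/2 = 25.45 kHz, folds to fs − 43.4 kHz = 7.5 kHz.
123 kHz mod fs = 21.2 kHz.
21.2 kHz ≤ fs/2 = 25.45 kHz, appears at 21.2 kHz.
112.3 kHz mod fs = 10.5 kHz.
10.5 kHz ≤ fs/2 = 25.45 kHz, appears at 10.5 kHz.
131.5 kHz mod fs = 29.7 kHz.
29.7 kHz > fs/2 = 25.45 kHz, folds to fs − 29.7 kHz = 21.2 kHz.
123 kHz and 131.5 kHz both map to 21.2 kHz.

123 kHz, 131.5 kHz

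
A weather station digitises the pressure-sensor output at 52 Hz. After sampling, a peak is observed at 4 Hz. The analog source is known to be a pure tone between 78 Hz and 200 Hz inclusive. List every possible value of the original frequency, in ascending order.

Frequencies that alias to 4 Hz are k·fs ± 4 Hz for integer k ≥ 0.
k=0: 4 Hz.
k=1: 48 Hz, 56 Hz.
k=2: 100 Hz, 108 Hz.
k=3: 152 Hz, 160 Hz.
k=4: 204 Hz, 212 Hz.
Within [78 Hz, 200 Hz]: 100 Hz, 108 Hz, 152 Hz, 160 Hz.

100 Hz, 108 Hz, 152 Hz, 160 Hz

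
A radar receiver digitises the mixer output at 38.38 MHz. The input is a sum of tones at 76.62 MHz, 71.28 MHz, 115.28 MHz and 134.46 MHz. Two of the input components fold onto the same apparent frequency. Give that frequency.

fs/2 = 19.19 MHz.
76.62 MHz mod fs = 38.24 MHz.
38.24 MHz > fs/2 = 19.19 MHz, folds to fs − 38.24 MHz = 0.14 MHz.
71.28 MHz mod fs = 32.9 MHz.
32.9 MHz > fs/2 = 19.19 MHz, folds to fs − 32.9 MHz = 5.48 MHz.
115.28 MHz mod fs = 0.14 MHz.
0.14 MHz ≤ fs/2 = 19.19 MHz, appears at 0.14 MHz.
134.46 MHz mod fs = 19.32 MHz.
19.32 MHz > fs/2 = 19.19 MHz, folds to fs − 19.32 MHz = 19.06 MHz.
76.62 MHz and 115.28 MHz both map to 0.14 MHz.

0.14 MHz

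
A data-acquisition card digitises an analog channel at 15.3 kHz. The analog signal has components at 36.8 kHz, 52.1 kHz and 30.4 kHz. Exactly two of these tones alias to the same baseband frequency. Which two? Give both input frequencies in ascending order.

36.8 kHz, 52.1 kHz

fs/2 = 7.65 kHz.
36.8 kHz mod fs = 6.2 kHz.
6.2 kHz ≤ fs/2 = 7.65 kHz, appears at 6.2 kHz.
52.1 kHz mod fs = 6.2 kHz.
6.2 kHz ≤ fs/2 = 7.65 kHz, appears at 6.2 kHz.
30.4 kHz mod fs = 15.1 kHz.
15.1 kHz > fs/2 = 7.65 kHz, folds to fs − 15.1 kHz = 0.2 kHz.
36.8 kHz and 52.1 kHz both map to 6.2 kHz.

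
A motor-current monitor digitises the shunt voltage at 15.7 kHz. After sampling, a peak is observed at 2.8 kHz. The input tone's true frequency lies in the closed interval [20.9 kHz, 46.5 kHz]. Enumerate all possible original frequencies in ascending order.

Frequencies that alias to 2.8 kHz are k·fs ± 2.8 kHz for integer k ≥ 0.
k=0: 2.8 kHz.
k=1: 12.9 kHz, 18.5 kHz.
k=2: 28.6 kHz, 34.2 kHz.
k=3: 44.3 kHz, 49.9 kHz.
k=4: 60 kHz, 65.6 kHz.
Within [20.9 kHz, 46.5 kHz]: 28.6 kHz, 34.2 kHz, 44.3 kHz.

28.6 kHz, 34.2 kHz, 44.3 kHz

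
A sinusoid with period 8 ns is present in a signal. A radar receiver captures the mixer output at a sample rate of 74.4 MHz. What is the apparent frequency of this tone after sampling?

T = 8 ns → f = 1/T = 125 MHz.
125 MHz mod fs = 50.6 MHz.
50.6 MHz > fs/2 = 37.2 MHz, folds to fs − 50.6 MHz = 23.8 MHz.

23.8 MHz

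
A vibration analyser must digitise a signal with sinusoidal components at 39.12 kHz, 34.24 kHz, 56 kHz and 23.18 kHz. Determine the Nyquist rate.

Highest-frequency component: 56 kHz.
Nyquist rate = 2 × 56 kHz = 112 kHz.

112 kHz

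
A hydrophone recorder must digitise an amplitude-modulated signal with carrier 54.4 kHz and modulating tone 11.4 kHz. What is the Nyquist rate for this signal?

AM sidebands sit at fc ± fm = 43 kHz and 65.8 kHz.
Highest-frequency component: 65.8 kHz.
Nyquist rate = 2 × 65.8 kHz = 131.6 kHz.

131.6 kHz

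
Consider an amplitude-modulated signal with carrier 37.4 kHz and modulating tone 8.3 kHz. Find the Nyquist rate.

91.4 kHz

AM sidebands sit at fc ± fm = 29.1 kHz and 45.7 kHz.
Highest-frequency component: 45.7 kHz.
Nyquist rate = 2 × 45.7 kHz = 91.4 kHz.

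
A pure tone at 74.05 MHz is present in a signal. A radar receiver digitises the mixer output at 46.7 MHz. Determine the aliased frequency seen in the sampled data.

74.05 MHz mod fs = 27.35 MHz.
27.35 MHz > fs/2 = 23.35 MHz, folds to fs − 27.35 MHz = 19.35 MHz.

19.35 MHz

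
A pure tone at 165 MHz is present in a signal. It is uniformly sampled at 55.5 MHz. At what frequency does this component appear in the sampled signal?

1.5 MHz

165 MHz mod fs = 54 MHz.
54 MHz > fs/2 = 27.75 MHz, folds to fs − 54 MHz = 1.5 MHz.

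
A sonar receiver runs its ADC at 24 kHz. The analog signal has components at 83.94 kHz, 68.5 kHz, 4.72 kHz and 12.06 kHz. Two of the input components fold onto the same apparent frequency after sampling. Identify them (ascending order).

12.06 kHz, 83.94 kHz

fs/2 = 12 kHz.
83.94 kHz mod fs = 11.94 kHz.
11.94 kHz ≤ fs/2 = 12 kHz, appears at 11.94 kHz.
68.5 kHz mod fs = 20.5 kHz.
20.5 kHz > fs/2 = 12 kHz, folds to fs − 20.5 kHz = 3.5 kHz.
4.72 kHz ≤ fs/2 = 12 kHz, passes unchanged.
12.06 kHz > fs/2 = 12 kHz, folds to fs − 12.06 kHz = 11.94 kHz.
12.06 kHz and 83.94 kHz both map to 11.94 kHz.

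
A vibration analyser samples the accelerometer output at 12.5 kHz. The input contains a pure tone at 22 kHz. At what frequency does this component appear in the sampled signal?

3 kHz

22 kHz mod fs = 9.5 kHz.
9.5 kHz > fs/2 = 6.25 kHz, folds to fs − 9.5 kHz = 3 kHz.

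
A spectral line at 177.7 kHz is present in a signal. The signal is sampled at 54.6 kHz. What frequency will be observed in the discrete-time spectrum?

177.7 kHz mod fs = 13.9 kHz.
13.9 kHz ≤ fs/2 = 27.3 kHz, appears at 13.9 kHz.

13.9 kHz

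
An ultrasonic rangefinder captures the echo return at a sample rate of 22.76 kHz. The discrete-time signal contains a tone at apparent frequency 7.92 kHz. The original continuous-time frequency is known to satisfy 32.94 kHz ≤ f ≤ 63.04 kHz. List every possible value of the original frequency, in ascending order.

37.6 kHz, 53.44 kHz, 60.36 kHz

Frequencies that alias to 7.92 kHz are k·fs ± 7.92 kHz for integer k ≥ 0.
k=0: 7.92 kHz.
k=1: 14.84 kHz, 30.68 kHz.
k=2: 37.6 kHz, 53.44 kHz.
k=3: 60.36 kHz, 76.2 kHz.
k=4: 83.12 kHz, 98.96 kHz.
Within [32.94 kHz, 63.04 kHz]: 37.6 kHz, 53.44 kHz, 60.36 kHz.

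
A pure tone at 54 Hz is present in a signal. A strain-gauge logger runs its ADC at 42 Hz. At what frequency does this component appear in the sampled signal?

12 Hz

54 Hz mod fs = 12 Hz.
12 Hz ≤ fs/2 = 21 Hz, appears at 12 Hz.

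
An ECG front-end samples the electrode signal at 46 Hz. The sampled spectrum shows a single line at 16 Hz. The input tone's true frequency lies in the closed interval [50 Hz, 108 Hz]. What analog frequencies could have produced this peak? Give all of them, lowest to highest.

62 Hz, 76 Hz, 108 Hz

Frequencies that alias to 16 Hz are k·fs ± 16 Hz for integer k ≥ 0.
k=0: 16 Hz.
k=1: 30 Hz, 62 Hz.
k=2: 76 Hz, 108 Hz.
k=3: 122 Hz, 154 Hz.
Within [50 Hz, 108 Hz]: 62 Hz, 76 Hz, 108 Hz.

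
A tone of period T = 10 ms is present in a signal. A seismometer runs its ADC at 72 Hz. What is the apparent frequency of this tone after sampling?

28 Hz

T = 10 ms → f = 1/T = 100 Hz.
100 Hz mod fs = 28 Hz.
28 Hz ≤ fs/2 = 36 Hz, appears at 28 Hz.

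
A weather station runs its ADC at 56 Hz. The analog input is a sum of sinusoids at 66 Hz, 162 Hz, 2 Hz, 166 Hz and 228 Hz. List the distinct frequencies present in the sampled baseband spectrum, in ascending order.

2 Hz, 4 Hz, 6 Hz, 10 Hz

fs/2 = 28 Hz.
66 Hz mod fs = 10 Hz.
10 Hz ≤ fs/2 = 28 Hz, appears at 10 Hz.
162 Hz mod fs = 50 Hz.
50 Hz > fs/2 = 28 Hz, folds to fs − 50 Hz = 6 Hz.
2 Hz ≤ fs/2 = 28 Hz, passes unchanged.
166 Hz mod fs = 54 Hz.
54 Hz > fs/2 = 28 Hz, folds to fs − 54 Hz = 2 Hz.
228 Hz mod fs = 4 Hz.
4 Hz ≤ fs/2 = 28 Hz, appears at 4 Hz.
Distinct values: {2 Hz, 4 Hz, 6 Hz, 10 Hz}.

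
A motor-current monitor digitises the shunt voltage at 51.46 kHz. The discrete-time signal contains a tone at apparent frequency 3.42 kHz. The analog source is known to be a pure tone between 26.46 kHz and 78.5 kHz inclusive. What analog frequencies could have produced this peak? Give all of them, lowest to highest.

Frequencies that alias to 3.42 kHz are k·fs ± 3.42 kHz for integer k ≥ 0.
k=0: 3.42 kHz.
k=1: 48.04 kHz, 54.88 kHz.
k=2: 99.5 kHz, 106.34 kHz.
Within [26.46 kHz, 78.5 kHz]: 48.04 kHz, 54.88 kHz.

48.04 kHz, 54.88 kHz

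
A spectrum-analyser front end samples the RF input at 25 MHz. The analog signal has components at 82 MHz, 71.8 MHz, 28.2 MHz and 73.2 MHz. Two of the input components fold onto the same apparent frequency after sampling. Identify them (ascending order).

28.2 MHz, 71.8 MHz

fs/2 = 12.5 MHz.
82 MHz mod fs = 7 MHz.
7 MHz ≤ fs/2 = 12.5 MHz, appears at 7 MHz.
71.8 MHz mod fs = 21.8 MHz.
21.8 MHz > fs/2 = 12.5 MHz, folds to fs − 21.8 MHz = 3.2 MHz.
28.2 MHz mod fs = 3.2 MHz.
3.2 MHz ≤ fs/2 = 12.5 MHz, appears at 3.2 MHz.
73.2 MHz mod fs = 23.2 MHz.
23.2 MHz > fs/2 = 12.5 MHz, folds to fs − 23.2 MHz = 1.8 MHz.
28.2 MHz and 71.8 MHz both map to 3.2 MHz.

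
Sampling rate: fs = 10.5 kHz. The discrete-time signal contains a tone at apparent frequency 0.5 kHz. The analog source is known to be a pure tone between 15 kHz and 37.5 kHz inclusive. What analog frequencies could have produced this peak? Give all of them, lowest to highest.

20.5 kHz, 21.5 kHz, 31 kHz, 32 kHz

Frequencies that alias to 0.5 kHz are k·fs ± 0.5 kHz for integer k ≥ 0.
k=0: 0.5 kHz.
k=1: 10 kHz, 11 kHz.
k=2: 20.5 kHz, 21.5 kHz.
k=3: 31 kHz, 32 kHz.
k=4: 41.5 kHz, 42.5 kHz.
Within [15 kHz, 37.5 kHz]: 20.5 kHz, 21.5 kHz, 31 kHz, 32 kHz.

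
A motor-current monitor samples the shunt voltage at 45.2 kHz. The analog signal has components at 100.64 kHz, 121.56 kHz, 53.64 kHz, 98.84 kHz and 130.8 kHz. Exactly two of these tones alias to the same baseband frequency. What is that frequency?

fs/2 = 22.6 kHz.
100.64 kHz mod fs = 10.24 kHz.
10.24 kHz ≤ fs/2 = 22.6 kHz, appears at 10.24 kHz.
121.56 kHz mod fs = 31.16 kHz.
31.16 kHz > fs/2 = 22.6 kHz, folds to fs − 31.16 kHz = 14.04 kHz.
53.64 kHz mod fs = 8.44 kHz.
8.44 kHz ≤ fs/2 = 22.6 kHz, appears at 8.44 kHz.
98.84 kHz mod fs = 8.44 kHz.
8.44 kHz ≤ fs/2 = 22.6 kHz, appears at 8.44 kHz.
130.8 kHz mod fs = 40.4 kHz.
40.4 kHz > fs/2 = 22.6 kHz, folds to fs − 40.4 kHz = 4.8 kHz.
53.64 kHz and 98.84 kHz both map to 8.44 kHz.

8.44 kHz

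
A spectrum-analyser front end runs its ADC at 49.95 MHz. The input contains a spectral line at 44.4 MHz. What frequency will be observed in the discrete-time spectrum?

5.55 MHz

44.4 MHz > fs/2 = 24.975 MHz, folds to fs − 44.4 MHz = 5.55 MHz.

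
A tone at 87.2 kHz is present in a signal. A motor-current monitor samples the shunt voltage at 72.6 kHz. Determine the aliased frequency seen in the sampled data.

14.6 kHz

87.2 kHz mod fs = 14.6 kHz.
14.6 kHz ≤ fs/2 = 36.3 kHz, appears at 14.6 kHz.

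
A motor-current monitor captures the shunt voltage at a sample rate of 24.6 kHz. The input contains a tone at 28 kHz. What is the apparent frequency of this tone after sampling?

28 kHz mod fs = 3.4 kHz.
3.4 kHz ≤ fs/2 = 12.3 kHz, appears at 3.4 kHz.

3.4 kHz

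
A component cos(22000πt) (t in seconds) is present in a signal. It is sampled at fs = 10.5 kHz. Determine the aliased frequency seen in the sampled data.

0.5 kHz

ω = 22000π rad/s → f = ω/(2π) = 11000 Hz = 11 kHz.
11 kHz mod fs = 0.5 kHz.
0.5 kHz ≤ fs/2 = 5.25 kHz, appears at 0.5 kHz.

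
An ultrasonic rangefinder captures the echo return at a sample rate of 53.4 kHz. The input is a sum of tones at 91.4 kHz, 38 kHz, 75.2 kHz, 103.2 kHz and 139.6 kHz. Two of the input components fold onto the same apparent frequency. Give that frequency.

15.4 kHz

fs/2 = 26.7 kHz.
91.4 kHz mod fs = 38 kHz.
38 kHz > fs/2 = 26.7 kHz, folds to fs − 38 kHz = 15.4 kHz.
38 kHz > fs/2 = 26.7 kHz, folds to fs − 38 kHz = 15.4 kHz.
75.2 kHz mod fs = 21.8 kHz.
21.8 kHz ≤ fs/2 = 26.7 kHz, appears at 21.8 kHz.
103.2 kHz mod fs = 49.8 kHz.
49.8 kHz > fs/2 = 26.7 kHz, folds to fs − 49.8 kHz = 3.6 kHz.
139.6 kHz mod fs = 32.8 kHz.
32.8 kHz > fs/2 = 26.7 kHz, folds to fs − 32.8 kHz = 20.6 kHz.
38 kHz and 91.4 kHz both map to 15.4 kHz.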